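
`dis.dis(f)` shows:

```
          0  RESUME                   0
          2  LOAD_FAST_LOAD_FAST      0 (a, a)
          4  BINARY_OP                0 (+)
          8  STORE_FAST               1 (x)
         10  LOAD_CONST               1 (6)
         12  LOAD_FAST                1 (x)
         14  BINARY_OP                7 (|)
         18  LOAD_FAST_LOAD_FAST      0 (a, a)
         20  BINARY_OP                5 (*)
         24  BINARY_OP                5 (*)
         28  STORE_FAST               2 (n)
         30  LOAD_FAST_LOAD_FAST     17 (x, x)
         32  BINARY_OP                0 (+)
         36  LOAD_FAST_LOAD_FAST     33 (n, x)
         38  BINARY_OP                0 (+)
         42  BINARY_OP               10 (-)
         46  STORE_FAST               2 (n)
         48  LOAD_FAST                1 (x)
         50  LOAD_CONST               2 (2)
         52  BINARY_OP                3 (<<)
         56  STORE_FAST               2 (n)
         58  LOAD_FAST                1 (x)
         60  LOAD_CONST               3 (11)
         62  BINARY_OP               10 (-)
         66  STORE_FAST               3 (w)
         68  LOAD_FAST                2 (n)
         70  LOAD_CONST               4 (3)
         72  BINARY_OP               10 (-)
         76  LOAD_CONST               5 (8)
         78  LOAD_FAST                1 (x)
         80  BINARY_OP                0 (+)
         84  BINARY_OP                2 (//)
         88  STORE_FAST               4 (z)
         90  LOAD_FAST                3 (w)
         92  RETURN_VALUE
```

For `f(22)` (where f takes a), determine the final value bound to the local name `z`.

3

LOAD_FAST_LOAD_FAST a,a → push 22,22. Stack: [22, 22]
BINARY_OP + → 22 + 22 = 44. Stack: [44]
STORE_FAST x → x=44. Stack: []
LOAD_CONST → push 6. Stack: [6]
LOAD_FAST x → push 44. Stack: [6, 44]
BINARY_OP | → 6 | 44 = 46. Stack: [46]
LOAD_FAST_LOAD_FAST a,a → push 22,22. Stack: [46, 22, 22]
BINARY_OP * → 22 * 22 = 484. Stack: [46, 484]
BINARY_OP * → 46 * 484 = 22264. Stack: [22264]
STORE_FAST n → n=22264. Stack: []
LOAD_FAST_LOAD_FAST x,x → push 44,44. Stack: [44, 44]
BINARY_OP + → 44 + 44 = 88. Stack: [88]
LOAD_FAST_LOAD_FAST n,x → push 22264,44. Stack: [88, 22264, 44]
BINARY_OP + → 22264 + 44 = 22308. Stack: [88, 22308]
BINARY_OP - → 88 - 22308 = -22220. Stack: [-22220]
STORE_FAST n → n=-22220. Stack: []
LOAD_FAST x → push 44. Stack: [44]
LOAD_CONST → push 2. Stack: [44, 2]
BINARY_OP << → 44 << 2 = 176. Stack: [176]
STORE_FAST n → n=176. Stack: []
LOAD_FAST x → push 44. Stack: [44]
LOAD_CONST → push 11. Stack: [44, 11]
BINARY_OP - → 44 - 11 = 33. Stack: [33]
STORE_FAST w → w=33. Stack: []
LOAD_FAST n → push 176. Stack: [176]
LOAD_CONST → push 3. Stack: [176, 3]
BINARY_OP - → 176 - 3 = 173. Stack: [173]
LOAD_CONST → push 8. Stack: [173, 8]
LOAD_FAST x → push 44. Stack: [173, 8, 44]
BINARY_OP + → 8 + 44 = 52. Stack: [173, 52]
BINARY_OP // → 173 // 52 = 3. Stack: [3]
STORE_FAST z → z=3. Stack: []
LOAD_FAST w → push 33. Stack: [33]
RETURN_VALUE → return 33.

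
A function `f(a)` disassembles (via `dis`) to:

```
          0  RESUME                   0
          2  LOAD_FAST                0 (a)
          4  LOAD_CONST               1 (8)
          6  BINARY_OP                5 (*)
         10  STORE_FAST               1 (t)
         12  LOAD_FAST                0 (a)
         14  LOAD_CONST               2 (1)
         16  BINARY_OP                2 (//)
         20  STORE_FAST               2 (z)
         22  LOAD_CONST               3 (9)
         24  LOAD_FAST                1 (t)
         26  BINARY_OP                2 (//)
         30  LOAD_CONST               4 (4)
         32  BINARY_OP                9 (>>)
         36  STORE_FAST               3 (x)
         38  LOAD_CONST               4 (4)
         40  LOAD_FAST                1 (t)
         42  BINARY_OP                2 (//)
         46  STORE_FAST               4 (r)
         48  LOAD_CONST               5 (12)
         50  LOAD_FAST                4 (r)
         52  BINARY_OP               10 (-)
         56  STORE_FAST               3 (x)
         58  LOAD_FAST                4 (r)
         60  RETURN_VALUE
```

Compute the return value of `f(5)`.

0

LOAD_FAST a → push 5. Stack: [5]
LOAD_CONST → push 8. Stack: [5, 8]
BINARY_OP * → 5 * 8 = 40. Stack: [40]
STORE_FAST t → t=40. Stack: []
LOAD_FAST a → push 5. Stack: [5]
LOAD_CONST → push 1. Stack: [5, 1]
BINARY_OP // → 5 // 1 = 5. Stack: [5]
STORE_FAST z → z=5. Stack: []
LOAD_CONST → push 9. Stack: [9]
LOAD_FAST t → push 40. Stack: [9, 40]
BINARY_OP // → 9 // 40 = 0. Stack: [0]
LOAD_CONST → push 4. Stack: [0, 4]
BINARY_OP >> → 0 >> 4 = 0. Stack: [0]
STORE_FAST x → x=0. Stack: []
LOAD_CONST → push 4. Stack: [4]
LOAD_FAST t → push 40. Stack: [4, 40]
BINARY_OP // → 4 // 40 = 0. Stack: [0]
STORE_FAST r → r=0. Stack: []
LOAD_CONST → push 12. Stack: [12]
LOAD_FAST r → push 0. Stack: [12, 0]
BINARY_OP - → 12 - 0 = 12. Stack: [12]
STORE_FAST x → x=12. Stack: []
LOAD_FAST r → push 0. Stack: [0]
RETURN_VALUE → return 0.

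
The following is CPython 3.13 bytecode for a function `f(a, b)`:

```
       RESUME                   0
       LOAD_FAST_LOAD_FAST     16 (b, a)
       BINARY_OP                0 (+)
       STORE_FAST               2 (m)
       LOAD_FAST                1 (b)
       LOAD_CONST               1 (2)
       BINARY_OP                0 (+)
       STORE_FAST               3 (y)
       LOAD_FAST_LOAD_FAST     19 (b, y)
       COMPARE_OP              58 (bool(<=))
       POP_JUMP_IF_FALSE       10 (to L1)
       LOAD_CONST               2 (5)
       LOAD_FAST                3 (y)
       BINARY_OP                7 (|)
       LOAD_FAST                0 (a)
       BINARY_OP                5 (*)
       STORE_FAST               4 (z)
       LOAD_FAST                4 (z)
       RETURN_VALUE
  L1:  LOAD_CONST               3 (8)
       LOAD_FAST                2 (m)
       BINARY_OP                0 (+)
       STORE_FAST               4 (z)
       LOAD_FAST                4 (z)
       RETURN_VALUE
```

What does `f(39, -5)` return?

-117

LOAD_FAST_LOAD_FAST b,a → push -5,39. Stack: [-5, 39]
BINARY_OP + → -5 + 39 = 34. Stack: [34]
STORE_FAST m → m=34. Stack: []
LOAD_FAST b → push -5. Stack: [-5]
LOAD_CONST → push 2. Stack: [-5, 2]
BINARY_OP + → -5 + 2 = -3. Stack: [-3]
STORE_FAST y → y=-3. Stack: []
LOAD_FAST_LOAD_FAST b,y → push -5,-3. Stack: [-5, -3]
COMPARE_OP bool(<=) → -5 vs -3 = True. Stack: [True]
POP_JUMP_IF_FALSE → pop True; no jump. Stack: []
LOAD_CONST → push 5. Stack: [5]
LOAD_FAST y → push -3. Stack: [5, -3]
BINARY_OP | → 5 | -3 = -3. Stack: [-3]
LOAD_FAST a → push 39. Stack: [-3, 39]
BINARY_OP * → -3 * 39 = -117. Stack: [-117]
STORE_FAST z → z=-117. Stack: []
LOAD_FAST z → push -117. Stack: [-117]
RETURN_VALUE → return -117.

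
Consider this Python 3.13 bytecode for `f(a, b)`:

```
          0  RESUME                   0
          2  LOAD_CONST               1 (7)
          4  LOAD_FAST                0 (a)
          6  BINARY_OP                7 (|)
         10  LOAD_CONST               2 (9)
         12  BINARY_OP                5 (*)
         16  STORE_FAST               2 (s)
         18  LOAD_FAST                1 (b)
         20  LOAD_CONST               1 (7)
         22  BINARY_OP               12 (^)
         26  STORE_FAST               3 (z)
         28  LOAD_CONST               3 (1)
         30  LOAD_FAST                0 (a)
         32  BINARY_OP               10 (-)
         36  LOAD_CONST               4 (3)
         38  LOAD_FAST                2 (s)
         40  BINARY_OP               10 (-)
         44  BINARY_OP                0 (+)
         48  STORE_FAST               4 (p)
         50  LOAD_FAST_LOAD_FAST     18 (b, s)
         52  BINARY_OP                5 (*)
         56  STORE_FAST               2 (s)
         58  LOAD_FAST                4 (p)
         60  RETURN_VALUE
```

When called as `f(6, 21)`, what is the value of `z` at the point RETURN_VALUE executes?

18

LOAD_CONST → push 7. Stack: [7]
LOAD_FAST a → push 6. Stack: [7, 6]
BINARY_OP | → 7 | 6 = 7. Stack: [7]
LOAD_CONST → push 9. Stack: [7, 9]
BINARY_OP * → 7 * 9 = 63. Stack: [63]
STORE_FAST s → s=63. Stack: []
LOAD_FAST b → push 21. Stack: [21]
LOAD_CONST → push 7. Stack: [21, 7]
BINARY_OP ^ → 21 ^ 7 = 18. Stack: [18]
STORE_FAST z → z=18. Stack: []
LOAD_CONST → push 1. Stack: [1]
LOAD_FAST a → push 6. Stack: [1, 6]
BINARY_OP - → 1 - 6 = -5. Stack: [-5]
LOAD_CONST → push 3. Stack: [-5, 3]
LOAD_FAST s → push 63. Stack: [-5, 3, 63]
BINARY_OP - → 3 - 63 = -60. Stack: [-5, -60]
BINARY_OP + → -5 + -60 = -65. Stack: [-65]
STORE_FAST p → p=-65. Stack: []
LOAD_FAST_LOAD_FAST b,s → push 21,63. Stack: [21, 63]
BINARY_OP * → 21 * 63 = 1323. Stack: [1323]
STORE_FAST s → s=1323. Stack: []
LOAD_FAST p → push -65. Stack: [-65]
RETURN_VALUE → return -65.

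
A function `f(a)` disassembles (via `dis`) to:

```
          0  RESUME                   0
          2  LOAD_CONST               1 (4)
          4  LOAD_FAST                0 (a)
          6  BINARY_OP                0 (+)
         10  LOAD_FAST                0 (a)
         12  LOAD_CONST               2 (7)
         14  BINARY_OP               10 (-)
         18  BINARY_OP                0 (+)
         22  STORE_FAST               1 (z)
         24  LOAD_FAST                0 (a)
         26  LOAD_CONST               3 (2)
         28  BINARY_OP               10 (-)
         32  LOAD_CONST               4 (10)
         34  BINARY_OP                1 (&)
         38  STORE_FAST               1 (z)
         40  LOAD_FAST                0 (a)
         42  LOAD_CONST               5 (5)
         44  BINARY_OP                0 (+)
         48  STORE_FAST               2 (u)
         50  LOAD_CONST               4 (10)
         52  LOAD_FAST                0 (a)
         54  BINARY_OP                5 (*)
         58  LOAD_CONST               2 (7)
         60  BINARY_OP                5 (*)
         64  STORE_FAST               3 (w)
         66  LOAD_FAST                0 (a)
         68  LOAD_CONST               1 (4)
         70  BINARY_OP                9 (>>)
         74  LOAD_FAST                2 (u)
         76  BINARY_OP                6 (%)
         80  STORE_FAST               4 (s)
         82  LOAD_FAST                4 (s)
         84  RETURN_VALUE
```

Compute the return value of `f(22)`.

LOAD_CONST → push 4. Stack: [4]
LOAD_FAST a → push 22. Stack: [4, 22]
BINARY_OP + → 4 + 22 = 26. Stack: [26]
LOAD_FAST a → push 22. Stack: [26, 22]
LOAD_CONST → push 7. Stack: [26, 22, 7]
BINARY_OP - → 22 - 7 = 15. Stack: [26, 15]
BINARY_OP + → 26 + 15 = 41. Stack: [41]
STORE_FAST z → z=41. Stack: []
LOAD_FAST a → push 22. Stack: [22]
LOAD_CONST → push 2. Stack: [22, 2]
BINARY_OP - → 22 - 2 = 20. Stack: [20]
LOAD_CONST → push 10. Stack: [20, 10]
BINARY_OP & → 20 & 10 = 0. Stack: [0]
STORE_FAST z → z=0. Stack: []
LOAD_FAST a → push 22. Stack: [22]
LOAD_CONST → push 5. Stack: [22, 5]
BINARY_OP + → 22 + 5 = 27. Stack: [27]
STORE_FAST u → u=27. Stack: []
LOAD_CONST → push 10. Stack: [10]
LOAD_FAST a → push 22. Stack: [10, 22]
BINARY_OP * → 10 * 22 = 220. Stack: [220]
LOAD_CONST → push 7. Stack: [220, 7]
BINARY_OP * → 220 * 7 = 1540. Stack: [1540]
STORE_FAST w → w=1540. Stack: []
LOAD_FAST a → push 22. Stack: [22]
LOAD_CONST → push 4. Stack: [22, 4]
BINARY_OP >> → 22 >> 4 = 1. Stack: [1]
LOAD_FAST u → push 27. Stack: [1, 27]
BINARY_OP % → 1 % 27 = 1. Stack: [1]
STORE_FAST s → s=1. Stack: []
LOAD_FAST s → push 1. Stack: [1]
RETURN_VALUE → return 1.

1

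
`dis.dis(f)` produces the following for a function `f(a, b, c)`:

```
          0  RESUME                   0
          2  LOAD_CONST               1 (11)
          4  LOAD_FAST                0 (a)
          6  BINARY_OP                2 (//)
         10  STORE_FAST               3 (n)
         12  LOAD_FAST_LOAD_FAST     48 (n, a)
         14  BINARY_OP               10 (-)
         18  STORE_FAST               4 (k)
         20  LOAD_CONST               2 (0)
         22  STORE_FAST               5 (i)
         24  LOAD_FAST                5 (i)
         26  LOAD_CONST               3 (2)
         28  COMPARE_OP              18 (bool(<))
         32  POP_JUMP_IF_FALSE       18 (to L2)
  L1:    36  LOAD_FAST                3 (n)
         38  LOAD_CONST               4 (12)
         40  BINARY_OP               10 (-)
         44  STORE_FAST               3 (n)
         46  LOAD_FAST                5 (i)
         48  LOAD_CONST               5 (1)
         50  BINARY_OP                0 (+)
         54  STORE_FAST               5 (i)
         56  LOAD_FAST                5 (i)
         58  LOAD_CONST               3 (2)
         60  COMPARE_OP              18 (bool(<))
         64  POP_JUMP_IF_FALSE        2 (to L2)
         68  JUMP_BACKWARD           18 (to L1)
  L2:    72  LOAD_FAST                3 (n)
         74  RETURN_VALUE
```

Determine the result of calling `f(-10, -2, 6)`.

-26

LOAD_CONST → push 11. Stack: [11]
LOAD_FAST a → push -10. Stack: [11, -10]
BINARY_OP // → 11 // -10 = -2. Stack: [-2]
STORE_FAST n → n=-2. Stack: []
LOAD_FAST_LOAD_FAST n,a → push -2,-10. Stack: [-2, -10]
BINARY_OP - → -2 - -10 = 8. Stack: [8]
STORE_FAST k → k=8. Stack: []
LOAD_CONST → push 0. Stack: [0]
STORE_FAST i → i=0. Stack: []
LOAD_FAST i → push 0. Stack: [0]
LOAD_CONST → push 2. Stack: [0, 2]
COMPARE_OP bool(<) → 0 vs 2 = True. Stack: [True]
POP_JUMP_IF_FALSE → pop True; no jump. Stack: []
LOAD_FAST n → push -2. Stack: [-2]
LOAD_CONST → push 12. Stack: [-2, 12]
BINARY_OP - → -2 - 12 = -14. Stack: [-14]
STORE_FAST n → n=-14. Stack: []
LOAD_FAST i → push 0. Stack: [0]
LOAD_CONST → push 1. Stack: [0, 1]
BINARY_OP + → 0 + 1 = 1. Stack: [1]
STORE_FAST i → i=1. Stack: []
LOAD_FAST i → push 1. Stack: [1]
LOAD_CONST → push 2. Stack: [1, 2]
COMPARE_OP bool(<) → 1 vs 2 = True. Stack: [True]
POP_JUMP_IF_FALSE → pop True; no jump. Stack: []
LOAD_FAST n → push -14. Stack: [-14]
LOAD_CONST → push 12. Stack: [-14, 12]
BINARY_OP - → -14 - 12 = -26. Stack: [-26]
STORE_FAST n → n=-26. Stack: []
LOAD_FAST i → push 1. Stack: [1]
LOAD_CONST → push 1. Stack: [1, 1]
BINARY_OP + → 1 + 1 = 2. Stack: [2]
STORE_FAST i → i=2. Stack: []
LOAD_FAST i → push 2. Stack: [2]
LOAD_CONST → push 2. Stack: [2, 2]
COMPARE_OP bool(<) → 2 vs 2 = False. Stack: [False]
POP_JUMP_IF_FALSE → pop False; jump. Stack: []
LOAD_FAST n → push -26. Stack: [-26]
RETURN_VALUE → return -26.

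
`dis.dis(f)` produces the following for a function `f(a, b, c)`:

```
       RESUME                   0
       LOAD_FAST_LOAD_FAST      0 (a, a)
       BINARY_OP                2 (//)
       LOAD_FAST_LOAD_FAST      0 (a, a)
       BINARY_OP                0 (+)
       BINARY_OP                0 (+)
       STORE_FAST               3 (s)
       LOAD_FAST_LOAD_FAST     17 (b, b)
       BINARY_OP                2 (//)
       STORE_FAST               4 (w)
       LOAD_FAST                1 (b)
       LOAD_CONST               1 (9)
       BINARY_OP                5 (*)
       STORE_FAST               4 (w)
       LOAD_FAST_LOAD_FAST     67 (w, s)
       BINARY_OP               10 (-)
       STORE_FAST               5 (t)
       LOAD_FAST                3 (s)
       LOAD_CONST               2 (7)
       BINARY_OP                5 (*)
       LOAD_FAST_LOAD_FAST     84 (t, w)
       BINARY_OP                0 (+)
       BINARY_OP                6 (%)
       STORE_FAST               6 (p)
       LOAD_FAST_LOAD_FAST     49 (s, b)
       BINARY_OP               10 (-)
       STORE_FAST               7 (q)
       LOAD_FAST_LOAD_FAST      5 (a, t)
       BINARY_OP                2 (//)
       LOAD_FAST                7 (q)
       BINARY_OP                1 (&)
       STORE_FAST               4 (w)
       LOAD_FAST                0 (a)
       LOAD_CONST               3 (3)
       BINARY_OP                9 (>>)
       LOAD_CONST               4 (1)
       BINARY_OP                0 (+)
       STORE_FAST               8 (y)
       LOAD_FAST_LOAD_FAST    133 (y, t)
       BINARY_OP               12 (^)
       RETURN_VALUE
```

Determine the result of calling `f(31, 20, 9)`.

LOAD_FAST_LOAD_FAST a,a → push 31,31. Stack: [31, 31]
BINARY_OP // → 31 // 31 = 1. Stack: [1]
LOAD_FAST_LOAD_FAST a,a → push 31,31. Stack: [1, 31, 31]
BINARY_OP + → 31 + 31 = 62. Stack: [1, 62]
BINARY_OP + → 1 + 62 = 63. Stack: [63]
STORE_FAST s → s=63. Stack: []
LOAD_FAST_LOAD_FAST b,b → push 20,20. Stack: [20, 20]
BINARY_OP // → 20 // 20 = 1. Stack: [1]
STORE_FAST w → w=1. Stack: []
LOAD_FAST b → push 20. Stack: [20]
LOAD_CONST → push 9. Stack: [20, 9]
BINARY_OP * → 20 * 9 = 180. Stack: [180]
STORE_FAST w → w=180. Stack: []
LOAD_FAST_LOAD_FAST w,s → push 180,63. Stack: [180, 63]
BINARY_OP - → 180 - 63 = 117. Stack: [117]
STORE_FAST t → t=117. Stack: []
LOAD_FAST s → push 63. Stack: [63]
LOAD_CONST → push 7. Stack: [63, 7]
BINARY_OP * → 63 * 7 = 441. Stack: [441]
LOAD_FAST_LOAD_FAST t,w → push 117,180. Stack: [441, 117, 180]
BINARY_OP + → 117 + 180 = 297. Stack: [441, 297]
BINARY_OP % → 441 % 297 = 144. Stack: [144]
STORE_FAST p → p=144. Stack: []
LOAD_FAST_LOAD_FAST s,b → push 63,20. Stack: [63, 20]
BINARY_OP - → 63 - 20 = 43. Stack: [43]
STORE_FAST q → q=43. Stack: []
LOAD_FAST_LOAD_FAST a,t → push 31,117. Stack: [31, 117]
BINARY_OP // → 31 // 117 = 0. Stack: [0]
LOAD_FAST q → push 43. Stack: [0, 43]
BINARY_OP & → 0 & 43 = 0. Stack: [0]
STORE_FAST w → w=0. Stack: []
LOAD_FAST a → push 31. Stack: [31]
LOAD_CONST → push 3. Stack: [31, 3]
BINARY_OP >> → 31 >> 3 = 3. Stack: [3]
LOAD_CONST → push 1. Stack: [3, 1]
BINARY_OP + → 3 + 1 = 4. Stack: [4]
STORE_FAST y → y=4. Stack: []
LOAD_FAST_LOAD_FAST y,t → push 4,117. Stack: [4, 117]
BINARY_OP ^ → 4 ^ 117 = 113. Stack: [113]
RETURN_VALUE → return 113.

113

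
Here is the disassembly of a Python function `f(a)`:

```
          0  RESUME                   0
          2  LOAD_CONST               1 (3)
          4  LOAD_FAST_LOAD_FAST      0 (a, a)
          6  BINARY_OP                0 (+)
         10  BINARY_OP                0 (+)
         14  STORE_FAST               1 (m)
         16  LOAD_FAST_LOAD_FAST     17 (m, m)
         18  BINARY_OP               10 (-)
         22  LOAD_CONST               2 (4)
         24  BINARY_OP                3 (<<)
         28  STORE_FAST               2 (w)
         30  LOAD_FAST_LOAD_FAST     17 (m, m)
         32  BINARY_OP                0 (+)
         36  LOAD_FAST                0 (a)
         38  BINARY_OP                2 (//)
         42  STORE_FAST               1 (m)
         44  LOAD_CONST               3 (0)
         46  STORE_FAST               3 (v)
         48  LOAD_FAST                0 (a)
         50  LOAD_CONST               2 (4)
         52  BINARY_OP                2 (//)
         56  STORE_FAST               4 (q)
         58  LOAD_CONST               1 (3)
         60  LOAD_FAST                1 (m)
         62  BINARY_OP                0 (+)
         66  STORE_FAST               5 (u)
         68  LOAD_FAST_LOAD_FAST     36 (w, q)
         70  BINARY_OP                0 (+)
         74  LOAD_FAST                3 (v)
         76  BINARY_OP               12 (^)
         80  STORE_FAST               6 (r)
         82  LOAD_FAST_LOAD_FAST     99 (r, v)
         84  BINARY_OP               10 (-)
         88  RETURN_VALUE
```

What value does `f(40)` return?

10

LOAD_CONST → push 3. Stack: [3]
LOAD_FAST_LOAD_FAST a,a → push 40,40. Stack: [3, 40, 40]
BINARY_OP + → 40 + 40 = 80. Stack: [3, 80]
BINARY_OP + → 3 + 80 = 83. Stack: [83]
STORE_FAST m → m=83. Stack: []
LOAD_FAST_LOAD_FAST m,m → push 83,83. Stack: [83, 83]
BINARY_OP - → 83 - 83 = 0. Stack: [0]
LOAD_CONST → push 4. Stack: [0, 4]
BINARY_OP << → 0 << 4 = 0. Stack: [0]
STORE_FAST w → w=0. Stack: []
LOAD_FAST_LOAD_FAST m,m → push 83,83. Stack: [83, 83]
BINARY_OP + → 83 + 83 = 166. Stack: [166]
LOAD_FAST a → push 40. Stack: [166, 40]
BINARY_OP // → 166 // 40 = 4. Stack: [4]
STORE_FAST m → m=4. Stack: []
LOAD_CONST → push 0. Stack: [0]
STORE_FAST v → v=0. Stack: []
LOAD_FAST a → push 40. Stack: [40]
LOAD_CONST → push 4. Stack: [40, 4]
BINARY_OP // → 40 // 4 = 10. Stack: [10]
STORE_FAST q → q=10. Stack: []
LOAD_CONST → push 3. Stack: [3]
LOAD_FAST m → push 4. Stack: [3, 4]
BINARY_OP + → 3 + 4 = 7. Stack: [7]
STORE_FAST u → u=7. Stack: []
LOAD_FAST_LOAD_FAST w,q → push 0,10. Stack: [0, 10]
BINARY_OP + → 0 + 10 = 10. Stack: [10]
LOAD_FAST v → push 0. Stack: [10, 0]
BINARY_OP ^ → 10 ^ 0 = 10. Stack: [10]
STORE_FAST r → r=10. Stack: []
LOAD_FAST_LOAD_FAST r,v → push 10,0. Stack: [10, 0]
BINARY_OP - → 10 - 0 = 10. Stack: [10]
RETURN_VALUE → return 10.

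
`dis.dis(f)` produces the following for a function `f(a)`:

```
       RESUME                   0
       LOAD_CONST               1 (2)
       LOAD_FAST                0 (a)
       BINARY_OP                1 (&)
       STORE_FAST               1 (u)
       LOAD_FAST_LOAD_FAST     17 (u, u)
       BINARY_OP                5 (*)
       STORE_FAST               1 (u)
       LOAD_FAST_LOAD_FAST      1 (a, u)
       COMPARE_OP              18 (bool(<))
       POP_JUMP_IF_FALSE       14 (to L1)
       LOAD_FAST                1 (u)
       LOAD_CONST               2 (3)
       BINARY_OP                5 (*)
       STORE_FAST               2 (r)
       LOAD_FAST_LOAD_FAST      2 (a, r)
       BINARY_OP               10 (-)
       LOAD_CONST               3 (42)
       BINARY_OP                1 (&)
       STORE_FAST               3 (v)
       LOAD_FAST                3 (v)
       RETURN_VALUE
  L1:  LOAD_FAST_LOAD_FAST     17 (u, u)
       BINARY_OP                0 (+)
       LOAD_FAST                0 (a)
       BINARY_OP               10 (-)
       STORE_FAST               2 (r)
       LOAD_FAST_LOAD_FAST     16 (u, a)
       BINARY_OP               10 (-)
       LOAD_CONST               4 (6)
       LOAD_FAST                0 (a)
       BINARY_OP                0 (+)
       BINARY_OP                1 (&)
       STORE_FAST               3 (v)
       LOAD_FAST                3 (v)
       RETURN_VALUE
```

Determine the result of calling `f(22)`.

LOAD_CONST → push 2. Stack: [2]
LOAD_FAST a → push 22. Stack: [2, 22]
BINARY_OP & → 2 & 22 = 2. Stack: [2]
STORE_FAST u → u=2. Stack: []
LOAD_FAST_LOAD_FAST u,u → push 2,2. Stack: [2, 2]
BINARY_OP * → 2 * 2 = 4. Stack: [4]
STORE_FAST u → u=4. Stack: []
LOAD_FAST_LOAD_FAST a,u → push 22,4. Stack: [22, 4]
COMPARE_OP bool(<) → 22 vs 4 = False. Stack: [False]
POP_JUMP_IF_FALSE → pop False; jump. Stack: []
LOAD_FAST_LOAD_FAST u,u → push 4,4. Stack: [4, 4]
BINARY_OP + → 4 + 4 = 8. Stack: [8]
LOAD_FAST a → push 22. Stack: [8, 22]
BINARY_OP - → 8 - 22 = -14. Stack: [-14]
STORE_FAST r → r=-14. Stack: []
LOAD_FAST_LOAD_FAST u,a → push 4,22. Stack: [4, 22]
BINARY_OP - → 4 - 22 = -18. Stack: [-18]
LOAD_CONST → push 6. Stack: [-18, 6]
LOAD_FAST a → push 22. Stack: [-18, 6, 22]
BINARY_OP + → 6 + 22 = 28. Stack: [-18, 28]
BINARY_OP & → -18 & 28 = 12. Stack: [12]
STORE_FAST v → v=12. Stack: []
LOAD_FAST v → push 12. Stack: [12]
RETURN_VALUE → return 12.

12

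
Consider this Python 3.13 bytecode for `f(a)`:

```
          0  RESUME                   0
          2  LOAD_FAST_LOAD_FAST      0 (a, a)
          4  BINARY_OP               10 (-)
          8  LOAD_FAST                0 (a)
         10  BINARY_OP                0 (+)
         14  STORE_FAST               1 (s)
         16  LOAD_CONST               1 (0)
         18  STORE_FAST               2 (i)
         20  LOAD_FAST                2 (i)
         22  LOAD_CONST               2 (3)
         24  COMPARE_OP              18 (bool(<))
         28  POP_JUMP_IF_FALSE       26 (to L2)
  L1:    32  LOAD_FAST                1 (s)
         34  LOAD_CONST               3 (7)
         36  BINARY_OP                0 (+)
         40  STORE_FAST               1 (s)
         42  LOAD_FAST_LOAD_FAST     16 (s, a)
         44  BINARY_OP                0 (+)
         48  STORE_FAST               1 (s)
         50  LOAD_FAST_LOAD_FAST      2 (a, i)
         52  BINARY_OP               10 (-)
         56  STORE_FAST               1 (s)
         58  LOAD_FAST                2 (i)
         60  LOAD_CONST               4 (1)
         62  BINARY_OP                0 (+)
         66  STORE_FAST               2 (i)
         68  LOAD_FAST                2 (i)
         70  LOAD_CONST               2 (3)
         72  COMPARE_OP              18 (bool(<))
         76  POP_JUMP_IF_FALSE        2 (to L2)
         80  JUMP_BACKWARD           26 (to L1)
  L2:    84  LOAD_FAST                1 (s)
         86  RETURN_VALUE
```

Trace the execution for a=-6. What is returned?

LOAD_FAST_LOAD_FAST a,a → push -6,-6
BINARY_OP - → -6 - -6 = 0
LOAD_FAST a → push -6
BINARY_OP + → 0 + -6 = -6
STORE_FAST s → s=-6
LOAD_CONST → push 0
STORE_FAST i → i=0
LOAD_FAST i → push 0
LOAD_CONST → push 3
COMPARE_OP bool(<) → 0 vs 3 = True
POP_JUMP_IF_FALSE → pop True; no jump
LOAD_FAST s → push -6
LOAD_CONST → push 7
BINARY_OP + → -6 + 7 = 1
STORE_FAST s → s=1
LOAD_FAST_LOAD_FAST s,a → push 1,-6
BINARY_OP + → 1 + -6 = -5
STORE_FAST s → s=-5
LOAD_FAST_LOAD_FAST a,i → push -6,0
BINARY_OP - → -6 - 0 = -6
STORE_FAST s → s=-6
LOAD_FAST i → push 0
LOAD_CONST → push 1
BINARY_OP + → 0 + 1 = 1
STORE_FAST i → i=1
LOAD_FAST i → push 1
LOAD_CONST → push 3
COMPARE_OP bool(<) → 1 vs 3 = True
POP_JUMP_IF_FALSE → pop True; no jump
LOAD_FAST s → push -6
LOAD_CONST → push 7
BINARY_OP + → -6 + 7 = 1
STORE_FAST s → s=1
LOAD_FAST_LOAD_FAST s,a → push 1,-6
BINARY_OP + → 1 + -6 = -5
STORE_FAST s → s=-5
LOAD_FAST_LOAD_FAST a,i → push -6,1
BINARY_OP - → -6 - 1 = -7
STORE_FAST s → s=-7
LOAD_FAST i → push 1
LOAD_CONST → push 1
BINARY_OP + → 1 + 1 = 2
STORE_FAST i → i=2
LOAD_FAST i → push 2
LOAD_CONST → push 3
COMPARE_OP bool(<) → 2 vs 3 = True
POP_JUMP_IF_FALSE → pop True; no jump
LOAD_FAST s → push -7
LOAD_CONST → push 7
BINARY_OP + → -7 + 7 = 0
STORE_FAST s → s=0
LOAD_FAST_LOAD_FAST s,a → push 0,-6
BINARY_OP + → 0 + -6 = -6
STORE_FAST s → s=-6
LOAD_FAST_LOAD_FAST a,i → push -6,2
BINARY_OP - → -6 - 2 = -8
STORE_FAST s → s=-8
LOAD_FAST i → push 2
LOAD_CONST → push 1
BINARY_OP + → 2 + 1 = 3
STORE_FAST i → i=3
LOAD_FAST i → push 3
LOAD_CONST → push 3
COMPARE_OP bool(<) → 3 vs 3 = False
POP_JUMP_IF_FALSE → pop False; jump
LOAD_FAST s → push -8
RETURN_VALUE → return -8.

-8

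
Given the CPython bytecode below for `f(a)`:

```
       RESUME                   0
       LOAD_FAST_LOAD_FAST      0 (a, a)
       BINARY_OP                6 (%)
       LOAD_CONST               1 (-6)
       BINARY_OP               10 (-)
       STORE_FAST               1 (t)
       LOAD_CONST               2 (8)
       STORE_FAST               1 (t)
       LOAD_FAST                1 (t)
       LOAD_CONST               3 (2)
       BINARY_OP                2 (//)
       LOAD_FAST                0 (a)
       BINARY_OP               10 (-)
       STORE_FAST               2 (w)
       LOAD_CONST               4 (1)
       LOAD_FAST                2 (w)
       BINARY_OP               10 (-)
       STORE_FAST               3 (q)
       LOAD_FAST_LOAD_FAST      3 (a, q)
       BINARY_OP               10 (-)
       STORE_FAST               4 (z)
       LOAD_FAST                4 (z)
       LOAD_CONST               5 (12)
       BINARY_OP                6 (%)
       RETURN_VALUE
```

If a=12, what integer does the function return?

3

LOAD_FAST_LOAD_FAST a,a → push 12,12. Stack: [12, 12]
BINARY_OP % → 12 % 12 = 0. Stack: [0]
LOAD_CONST → push -6. Stack: [0, -6]
BINARY_OP - → 0 - -6 = 6. Stack: [6]
STORE_FAST t → t=6. Stack: []
LOAD_CONST → push 8. Stack: [8]
STORE_FAST t → t=8. Stack: []
LOAD_FAST t → push 8. Stack: [8]
LOAD_CONST → push 2. Stack: [8, 2]
BINARY_OP // → 8 // 2 = 4. Stack: [4]
LOAD_FAST a → push 12. Stack: [4, 12]
BINARY_OP - → 4 - 12 = -8. Stack: [-8]
STORE_FAST w → w=-8. Stack: []
LOAD_CONST → push 1. Stack: [1]
LOAD_FAST w → push -8. Stack: [1, -8]
BINARY_OP - → 1 - -8 = 9. Stack: [9]
STORE_FAST q → q=9. Stack: []
LOAD_FAST_LOAD_FAST a,q → push 12,9. Stack: [12, 9]
BINARY_OP - → 12 - 9 = 3. Stack: [3]
STORE_FAST z → z=3. Stack: []
LOAD_FAST z → push 3. Stack: [3]
LOAD_CONST → push 12. Stack: [3, 12]
BINARY_OP % → 3 % 12 = 3. Stack: [3]
RETURN_VALUE → return 3.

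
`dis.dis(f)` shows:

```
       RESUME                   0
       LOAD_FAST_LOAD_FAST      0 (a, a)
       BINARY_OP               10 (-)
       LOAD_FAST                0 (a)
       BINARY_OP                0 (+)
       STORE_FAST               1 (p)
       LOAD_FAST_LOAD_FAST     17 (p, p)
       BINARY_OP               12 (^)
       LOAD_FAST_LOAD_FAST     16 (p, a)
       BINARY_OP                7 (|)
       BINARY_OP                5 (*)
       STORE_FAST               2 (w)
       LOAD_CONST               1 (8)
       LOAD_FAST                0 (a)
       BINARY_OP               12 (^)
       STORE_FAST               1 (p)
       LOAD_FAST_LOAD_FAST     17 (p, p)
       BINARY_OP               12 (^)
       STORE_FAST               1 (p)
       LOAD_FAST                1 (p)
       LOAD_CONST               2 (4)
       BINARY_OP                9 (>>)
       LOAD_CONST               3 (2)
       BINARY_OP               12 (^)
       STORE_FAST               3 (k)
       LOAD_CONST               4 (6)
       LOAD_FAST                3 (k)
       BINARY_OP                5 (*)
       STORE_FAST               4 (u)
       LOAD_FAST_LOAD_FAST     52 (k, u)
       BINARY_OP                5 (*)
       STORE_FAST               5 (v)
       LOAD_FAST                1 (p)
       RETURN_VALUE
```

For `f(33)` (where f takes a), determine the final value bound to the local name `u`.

12

LOAD_FAST_LOAD_FAST a,a → push 33,33. Stack: [33, 33]
BINARY_OP - → 33 - 33 = 0. Stack: [0]
LOAD_FAST a → push 33. Stack: [0, 33]
BINARY_OP + → 0 + 33 = 33. Stack: [33]
STORE_FAST p → p=33. Stack: []
LOAD_FAST_LOAD_FAST p,p → push 33,33. Stack: [33, 33]
BINARY_OP ^ → 33 ^ 33 = 0. Stack: [0]
LOAD_FAST_LOAD_FAST p,a → push 33,33. Stack: [0, 33, 33]
BINARY_OP | → 33 | 33 = 33. Stack: [0, 33]
BINARY_OP * → 0 * 33 = 0. Stack: [0]
STORE_FAST w → w=0. Stack: []
LOAD_CONST → push 8. Stack: [8]
LOAD_FAST a → push 33. Stack: [8, 33]
BINARY_OP ^ → 8 ^ 33 = 41. Stack: [41]
STORE_FAST p → p=41. Stack: []
LOAD_FAST_LOAD_FAST p,p → push 41,41. Stack: [41, 41]
BINARY_OP ^ → 41 ^ 41 = 0. Stack: [0]
STORE_FAST p → p=0. Stack: []
LOAD_FAST p → push 0. Stack: [0]
LOAD_CONST → push 4. Stack: [0, 4]
BINARY_OP >> → 0 >> 4 = 0. Stack: [0]
LOAD_CONST → push 2. Stack: [0, 2]
BINARY_OP ^ → 0 ^ 2 = 2. Stack: [2]
STORE_FAST k → k=2. Stack: []
LOAD_CONST → push 6. Stack: [6]
LOAD_FAST k → push 2. Stack: [6, 2]
BINARY_OP * → 6 * 2 = 12. Stack: [12]
STORE_FAST u → u=12. Stack: []
LOAD_FAST_LOAD_FAST k,u → push 2,12. Stack: [2, 12]
BINARY_OP * → 2 * 12 = 24. Stack: [24]
STORE_FAST v → v=24. Stack: []
LOAD_FAST p → push 0. Stack: [0]
RETURN_VALUE → return 0.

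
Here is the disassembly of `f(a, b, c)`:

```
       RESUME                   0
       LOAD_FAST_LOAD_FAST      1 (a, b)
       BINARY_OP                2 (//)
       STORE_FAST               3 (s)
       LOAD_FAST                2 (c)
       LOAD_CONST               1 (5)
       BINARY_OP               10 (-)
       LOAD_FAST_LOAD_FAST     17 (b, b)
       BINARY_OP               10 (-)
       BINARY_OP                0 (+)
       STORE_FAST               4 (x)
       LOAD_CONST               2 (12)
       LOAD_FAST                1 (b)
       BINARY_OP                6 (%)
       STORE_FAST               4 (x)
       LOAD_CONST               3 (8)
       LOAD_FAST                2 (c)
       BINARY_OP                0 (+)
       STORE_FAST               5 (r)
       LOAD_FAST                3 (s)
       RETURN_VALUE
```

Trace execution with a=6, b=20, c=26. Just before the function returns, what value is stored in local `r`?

34

LOAD_FAST_LOAD_FAST a,b → push 6,20. Stack: [6, 20]
BINARY_OP // → 6 // 20 = 0. Stack: [0]
STORE_FAST s → s=0. Stack: []
LOAD_FAST c → push 26. Stack: [26]
LOAD_CONST → push 5. Stack: [26, 5]
BINARY_OP - → 26 - 5 = 21. Stack: [21]
LOAD_FAST_LOAD_FAST b,b → push 20,20. Stack: [21, 20, 20]
BINARY_OP - → 20 - 20 = 0. Stack: [21, 0]
BINARY_OP + → 21 + 0 = 21. Stack: [21]
STORE_FAST x → x=21. Stack: []
LOAD_CONST → push 12. Stack: [12]
LOAD_FAST b → push 20. Stack: [12, 20]
BINARY_OP % → 12 % 20 = 12. Stack: [12]
STORE_FAST x → x=12. Stack: []
LOAD_CONST → push 8. Stack: [8]
LOAD_FAST c → push 26. Stack: [8, 26]
BINARY_OP + → 8 + 26 = 34. Stack: [34]
STORE_FAST r → r=34. Stack: []
LOAD_FAST s → push 0. Stack: [0]
RETURN_VALUE → return 0.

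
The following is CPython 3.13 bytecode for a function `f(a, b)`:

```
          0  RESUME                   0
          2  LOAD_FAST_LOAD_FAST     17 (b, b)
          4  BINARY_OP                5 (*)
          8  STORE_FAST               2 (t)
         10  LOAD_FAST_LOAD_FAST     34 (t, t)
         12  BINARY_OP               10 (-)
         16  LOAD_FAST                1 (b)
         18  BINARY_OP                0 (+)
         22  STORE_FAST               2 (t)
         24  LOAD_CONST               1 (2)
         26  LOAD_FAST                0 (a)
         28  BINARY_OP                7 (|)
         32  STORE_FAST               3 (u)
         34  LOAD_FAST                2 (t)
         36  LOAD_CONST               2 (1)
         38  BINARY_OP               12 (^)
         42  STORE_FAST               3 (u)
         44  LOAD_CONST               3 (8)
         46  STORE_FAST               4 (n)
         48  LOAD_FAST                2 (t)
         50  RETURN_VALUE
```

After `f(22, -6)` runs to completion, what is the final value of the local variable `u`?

-5

LOAD_FAST_LOAD_FAST b,b → push -6,-6. Stack: [-6, -6]
BINARY_OP * → -6 * -6 = 36. Stack: [36]
STORE_FAST t → t=36. Stack: []
LOAD_FAST_LOAD_FAST t,t → push 36,36. Stack: [36, 36]
BINARY_OP - → 36 - 36 = 0. Stack: [0]
LOAD_FAST b → push -6. Stack: [0, -6]
BINARY_OP + → 0 + -6 = -6. Stack: [-6]
STORE_FAST t → t=-6. Stack: []
LOAD_CONST → push 2. Stack: [2]
LOAD_FAST a → push 22. Stack: [2, 22]
BINARY_OP | → 2 | 22 = 22. Stack: [22]
STORE_FAST u → u=22. Stack: []
LOAD_FAST t → push -6. Stack: [-6]
LOAD_CONST → push 1. Stack: [-6, 1]
BINARY_OP ^ → -6 ^ 1 = -5. Stack: [-5]
STORE_FAST u → u=-5. Stack: []
LOAD_CONST → push 8. Stack: [8]
STORE_FAST n → n=8. Stack: []
LOAD_FAST t → push -6. Stack: [-6]
RETURN_VALUE → return -6.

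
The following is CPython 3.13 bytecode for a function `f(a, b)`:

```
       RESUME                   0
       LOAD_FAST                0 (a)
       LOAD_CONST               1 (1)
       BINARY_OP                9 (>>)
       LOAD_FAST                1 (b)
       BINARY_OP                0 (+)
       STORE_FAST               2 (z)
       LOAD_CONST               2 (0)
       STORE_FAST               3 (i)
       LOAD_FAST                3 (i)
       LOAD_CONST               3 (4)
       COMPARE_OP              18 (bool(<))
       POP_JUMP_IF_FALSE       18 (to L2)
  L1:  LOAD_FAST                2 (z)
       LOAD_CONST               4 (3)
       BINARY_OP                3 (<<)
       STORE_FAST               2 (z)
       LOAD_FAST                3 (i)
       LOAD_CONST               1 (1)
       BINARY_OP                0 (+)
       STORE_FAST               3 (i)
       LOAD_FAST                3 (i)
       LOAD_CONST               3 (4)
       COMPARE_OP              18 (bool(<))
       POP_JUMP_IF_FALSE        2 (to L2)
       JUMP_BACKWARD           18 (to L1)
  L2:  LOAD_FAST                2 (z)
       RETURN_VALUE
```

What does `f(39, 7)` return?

106496

LOAD_FAST a → push 39. Stack: [39]
LOAD_CONST → push 1. Stack: [39, 1]
BINARY_OP >> → 39 >> 1 = 19. Stack: [19]
LOAD_FAST b → push 7. Stack: [19, 7]
BINARY_OP + → 19 + 7 = 26. Stack: [26]
STORE_FAST z → z=26. Stack: []
LOAD_CONST → push 0. Stack: [0]
STORE_FAST i → i=0. Stack: []
LOAD_FAST i → push 0. Stack: [0]
LOAD_CONST → push 4. Stack: [0, 4]
COMPARE_OP bool(<) → 0 vs 4 = True. Stack: [True]
POP_JUMP_IF_FALSE → pop True; no jump. Stack: []
LOAD_FAST z → push 26. Stack: [26]
LOAD_CONST → push 3. Stack: [26, 3]
BINARY_OP << → 26 << 3 = 208. Stack: [208]
STORE_FAST z → z=208. Stack: []
LOAD_FAST i → push 0. Stack: [0]
LOAD_CONST → push 1. Stack: [0, 1]
BINARY_OP + → 0 + 1 = 1. Stack: [1]
STORE_FAST i → i=1. Stack: []
LOAD_FAST i → push 1. Stack: [1]
LOAD_CONST → push 4. Stack: [1, 4]
COMPARE_OP bool(<) → 1 vs 4 = True. Stack: [True]
POP_JUMP_IF_FALSE → pop True; no jump. Stack: []
LOAD_FAST z → push 208. Stack: [208]
LOAD_CONST → push 3. Stack: [208, 3]
BINARY_OP << → 208 << 3 = 1664. Stack: [1664]
STORE_FAST z → z=1664. Stack: []
LOAD_FAST i → push 1. Stack: [1]
LOAD_CONST → push 1. Stack: [1, 1]
BINARY_OP + → 1 + 1 = 2. Stack: [2]
STORE_FAST i → i=2. Stack: []
LOAD_FAST i → push 2. Stack: [2]
LOAD_CONST → push 4. Stack: [2, 4]
COMPARE_OP bool(<) → 2 vs 4 = True. Stack: [True]
POP_JUMP_IF_FALSE → pop True; no jump. Stack: []
LOAD_FAST z → push 1664. Stack: [1664]
LOAD_CONST → push 3. Stack: [1664, 3]
BINARY_OP << → 1664 << 3 = 13312. Stack: [13312]
STORE_FAST z → z=13312. Stack: []
LOAD_FAST i → push 2. Stack: [2]
LOAD_CONST → push 1. Stack: [2, 1]
BINARY_OP + → 2 + 1 = 3. Stack: [3]
STORE_FAST i → i=3. Stack: []
LOAD_FAST i → push 3. Stack: [3]
LOAD_CONST → push 4. Stack: [3, 4]
COMPARE_OP bool(<) → 3 vs 4 = True. Stack: [True]
POP_JUMP_IF_FALSE → pop True; no jump. Stack: []
LOAD_FAST z → push 13312. Stack: [13312]
LOAD_CONST → push 3. Stack: [13312, 3]
BINARY_OP << → 13312 << 3 = 106496. Stack: [106496]
STORE_FAST z → z=106496. Stack: []
LOAD_FAST i → push 3. Stack: [3]
LOAD_CONST → push 1. Stack: [3, 1]
BINARY_OP + → 3 + 1 = 4. Stack: [4]
STORE_FAST i → i=4. Stack: []
LOAD_FAST i → push 4. Stack: [4]
LOAD_CONST → push 4. Stack: [4, 4]
COMPARE_OP bool(<) → 4 vs 4 = False. Stack: [False]
POP_JUMP_IF_FALSE → pop False; jump. Stack: []
LOAD_FAST z → push 106496. Stack: [106496]
RETURN_VALUE → return 106496.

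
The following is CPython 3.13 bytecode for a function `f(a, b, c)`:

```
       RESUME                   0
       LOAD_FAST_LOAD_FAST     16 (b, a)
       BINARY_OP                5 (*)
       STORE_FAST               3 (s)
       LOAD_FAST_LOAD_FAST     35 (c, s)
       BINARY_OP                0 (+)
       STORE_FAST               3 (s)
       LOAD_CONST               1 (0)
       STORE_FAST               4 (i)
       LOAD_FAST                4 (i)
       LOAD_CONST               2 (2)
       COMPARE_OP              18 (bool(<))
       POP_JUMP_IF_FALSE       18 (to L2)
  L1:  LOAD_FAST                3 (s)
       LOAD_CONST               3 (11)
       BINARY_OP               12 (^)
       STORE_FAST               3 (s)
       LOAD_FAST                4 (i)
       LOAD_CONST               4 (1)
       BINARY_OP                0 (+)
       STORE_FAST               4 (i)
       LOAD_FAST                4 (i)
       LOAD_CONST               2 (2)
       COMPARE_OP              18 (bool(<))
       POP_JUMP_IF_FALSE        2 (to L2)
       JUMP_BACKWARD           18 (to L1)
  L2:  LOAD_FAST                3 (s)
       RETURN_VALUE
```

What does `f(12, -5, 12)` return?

LOAD_FAST_LOAD_FAST b,a → push -5,12. Stack: [-5, 12]
BINARY_OP * → -5 * 12 = -60. Stack: [-60]
STORE_FAST s → s=-60. Stack: []
LOAD_FAST_LOAD_FAST c,s → push 12,-60. Stack: [12, -60]
BINARY_OP + → 12 + -60 = -48. Stack: [-48]
STORE_FAST s → s=-48. Stack: []
LOAD_CONST → push 0. Stack: [0]
STORE_FAST i → i=0. Stack: []
LOAD_FAST i → push 0. Stack: [0]
LOAD_CONST → push 2. Stack: [0, 2]
COMPARE_OP bool(<) → 0 vs 2 = True. Stack: [True]
POP_JUMP_IF_FALSE → pop True; no jump. Stack: []
LOAD_FAST s → push -48. Stack: [-48]
LOAD_CONST → push 11. Stack: [-48, 11]
BINARY_OP ^ → -48 ^ 11 = -37. Stack: [-37]
STORE_FAST s → s=-37. Stack: []
LOAD_FAST i → push 0. Stack: [0]
LOAD_CONST → push 1. Stack: [0, 1]
BINARY_OP + → 0 + 1 = 1. Stack: [1]
STORE_FAST i → i=1. Stack: []
LOAD_FAST i → push 1. Stack: [1]
LOAD_CONST → push 2. Stack: [1, 2]
COMPARE_OP bool(<) → 1 vs 2 = True. Stack: [True]
POP_JUMP_IF_FALSE → pop True; no jump. Stack: []
LOAD_FAST s → push -37. Stack: [-37]
LOAD_CONST → push 11. Stack: [-37, 11]
BINARY_OP ^ → -37 ^ 11 = -48. Stack: [-48]
STORE_FAST s → s=-48. Stack: []
LOAD_FAST i → push 1. Stack: [1]
LOAD_CONST → push 1. Stack: [1, 1]
BINARY_OP + → 1 + 1 = 2. Stack: [2]
STORE_FAST i → i=2. Stack: []
LOAD_FAST i → push 2. Stack: [2]
LOAD_CONST → push 2. Stack: [2, 2]
COMPARE_OP bool(<) → 2 vs 2 = False. Stack: [False]
POP_JUMP_IF_FALSE → pop False; jump. Stack: []
LOAD_FAST s → push -48. Stack: [-48]
RETURN_VALUE → return -48.

-48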